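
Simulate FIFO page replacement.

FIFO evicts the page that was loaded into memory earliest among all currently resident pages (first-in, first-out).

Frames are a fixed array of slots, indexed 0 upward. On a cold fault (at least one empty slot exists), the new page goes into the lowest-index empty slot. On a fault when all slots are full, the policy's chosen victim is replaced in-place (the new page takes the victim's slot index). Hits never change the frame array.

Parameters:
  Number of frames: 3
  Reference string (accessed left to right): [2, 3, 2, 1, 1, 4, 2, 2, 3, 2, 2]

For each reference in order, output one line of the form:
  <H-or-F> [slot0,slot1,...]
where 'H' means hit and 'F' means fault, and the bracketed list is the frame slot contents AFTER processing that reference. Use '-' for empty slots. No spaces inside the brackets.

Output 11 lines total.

F [2,-,-]
F [2,3,-]
H [2,3,-]
F [2,3,1]
H [2,3,1]
F [4,3,1]
F [4,2,1]
H [4,2,1]
F [4,2,3]
H [4,2,3]
H [4,2,3]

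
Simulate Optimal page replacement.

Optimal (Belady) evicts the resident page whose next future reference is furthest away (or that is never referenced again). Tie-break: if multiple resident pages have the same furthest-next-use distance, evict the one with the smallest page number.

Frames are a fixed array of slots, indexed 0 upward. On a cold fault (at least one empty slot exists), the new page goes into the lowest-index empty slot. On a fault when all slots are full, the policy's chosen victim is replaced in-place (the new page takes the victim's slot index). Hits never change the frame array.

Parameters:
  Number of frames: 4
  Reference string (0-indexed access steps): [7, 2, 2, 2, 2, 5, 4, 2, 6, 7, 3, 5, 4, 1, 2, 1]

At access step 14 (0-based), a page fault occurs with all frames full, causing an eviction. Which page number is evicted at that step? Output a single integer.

Answer: 4

Derivation:
Step 0: ref 7 -> FAULT, frames=[7,-,-,-]
Step 1: ref 2 -> FAULT, frames=[7,2,-,-]
Step 2: ref 2 -> HIT, frames=[7,2,-,-]
Step 3: ref 2 -> HIT, frames=[7,2,-,-]
Step 4: ref 2 -> HIT, frames=[7,2,-,-]
Step 5: ref 5 -> FAULT, frames=[7,2,5,-]
Step 6: ref 4 -> FAULT, frames=[7,2,5,4]
Step 7: ref 2 -> HIT, frames=[7,2,5,4]
Step 8: ref 6 -> FAULT, evict 2, frames=[7,6,5,4]
Step 9: ref 7 -> HIT, frames=[7,6,5,4]
Step 10: ref 3 -> FAULT, evict 6, frames=[7,3,5,4]
Step 11: ref 5 -> HIT, frames=[7,3,5,4]
Step 12: ref 4 -> HIT, frames=[7,3,5,4]
Step 13: ref 1 -> FAULT, evict 3, frames=[7,1,5,4]
Step 14: ref 2 -> FAULT, evict 4, frames=[7,1,5,2]
At step 14: evicted page 4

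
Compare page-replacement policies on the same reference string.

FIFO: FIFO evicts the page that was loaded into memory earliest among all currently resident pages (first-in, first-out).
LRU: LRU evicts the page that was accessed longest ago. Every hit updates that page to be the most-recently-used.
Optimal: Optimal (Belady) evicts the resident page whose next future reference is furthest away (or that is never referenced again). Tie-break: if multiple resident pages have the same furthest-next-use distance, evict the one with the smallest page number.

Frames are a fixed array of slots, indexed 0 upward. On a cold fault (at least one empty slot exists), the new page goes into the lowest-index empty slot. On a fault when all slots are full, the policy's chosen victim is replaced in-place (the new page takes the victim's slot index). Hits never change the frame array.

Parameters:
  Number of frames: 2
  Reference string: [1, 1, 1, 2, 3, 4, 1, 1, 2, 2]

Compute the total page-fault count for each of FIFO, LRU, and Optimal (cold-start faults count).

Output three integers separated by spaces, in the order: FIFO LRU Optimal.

Answer: 6 6 5

Derivation:
--- FIFO ---
  step 0: ref 1 -> FAULT, frames=[1,-] (faults so far: 1)
  step 1: ref 1 -> HIT, frames=[1,-] (faults so far: 1)
  step 2: ref 1 -> HIT, frames=[1,-] (faults so far: 1)
  step 3: ref 2 -> FAULT, frames=[1,2] (faults so far: 2)
  step 4: ref 3 -> FAULT, evict 1, frames=[3,2] (faults so far: 3)
  step 5: ref 4 -> FAULT, evict 2, frames=[3,4] (faults so far: 4)
  step 6: ref 1 -> FAULT, evict 3, frames=[1,4] (faults so far: 5)
  step 7: ref 1 -> HIT, frames=[1,4] (faults so far: 5)
  step 8: ref 2 -> FAULT, evict 4, frames=[1,2] (faults so far: 6)
  step 9: ref 2 -> HIT, frames=[1,2] (faults so far: 6)
  FIFO total faults: 6
--- LRU ---
  step 0: ref 1 -> FAULT, frames=[1,-] (faults so far: 1)
  step 1: ref 1 -> HIT, frames=[1,-] (faults so far: 1)
  step 2: ref 1 -> HIT, frames=[1,-] (faults so far: 1)
  step 3: ref 2 -> FAULT, frames=[1,2] (faults so far: 2)
  step 4: ref 3 -> FAULT, evict 1, frames=[3,2] (faults so far: 3)
  step 5: ref 4 -> FAULT, evict 2, frames=[3,4] (faults so far: 4)
  step 6: ref 1 -> FAULT, evict 3, frames=[1,4] (faults so far: 5)
  step 7: ref 1 -> HIT, frames=[1,4] (faults so far: 5)
  step 8: ref 2 -> FAULT, evict 4, frames=[1,2] (faults so far: 6)
  step 9: ref 2 -> HIT, frames=[1,2] (faults so far: 6)
  LRU total faults: 6
--- Optimal ---
  step 0: ref 1 -> FAULT, frames=[1,-] (faults so far: 1)
  step 1: ref 1 -> HIT, frames=[1,-] (faults so far: 1)
  step 2: ref 1 -> HIT, frames=[1,-] (faults so far: 1)
  step 3: ref 2 -> FAULT, frames=[1,2] (faults so far: 2)
  step 4: ref 3 -> FAULT, evict 2, frames=[1,3] (faults so far: 3)
  step 5: ref 4 -> FAULT, evict 3, frames=[1,4] (faults so far: 4)
  step 6: ref 1 -> HIT, frames=[1,4] (faults so far: 4)
  step 7: ref 1 -> HIT, frames=[1,4] (faults so far: 4)
  step 8: ref 2 -> FAULT, evict 1, frames=[2,4] (faults so far: 5)
  step 9: ref 2 -> HIT, frames=[2,4] (faults so far: 5)
  Optimal total faults: 5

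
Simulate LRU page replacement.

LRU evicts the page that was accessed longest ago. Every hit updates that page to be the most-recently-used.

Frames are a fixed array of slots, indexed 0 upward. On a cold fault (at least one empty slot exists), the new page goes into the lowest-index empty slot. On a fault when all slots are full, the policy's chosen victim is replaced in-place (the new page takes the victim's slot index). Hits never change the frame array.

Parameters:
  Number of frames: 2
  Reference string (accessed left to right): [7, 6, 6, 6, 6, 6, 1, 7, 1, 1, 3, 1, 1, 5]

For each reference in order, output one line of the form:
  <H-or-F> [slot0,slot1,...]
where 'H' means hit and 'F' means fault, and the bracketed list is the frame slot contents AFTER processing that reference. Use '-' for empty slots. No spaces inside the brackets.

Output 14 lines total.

F [7,-]
F [7,6]
H [7,6]
H [7,6]
H [7,6]
H [7,6]
F [1,6]
F [1,7]
H [1,7]
H [1,7]
F [1,3]
H [1,3]
H [1,3]
F [1,5]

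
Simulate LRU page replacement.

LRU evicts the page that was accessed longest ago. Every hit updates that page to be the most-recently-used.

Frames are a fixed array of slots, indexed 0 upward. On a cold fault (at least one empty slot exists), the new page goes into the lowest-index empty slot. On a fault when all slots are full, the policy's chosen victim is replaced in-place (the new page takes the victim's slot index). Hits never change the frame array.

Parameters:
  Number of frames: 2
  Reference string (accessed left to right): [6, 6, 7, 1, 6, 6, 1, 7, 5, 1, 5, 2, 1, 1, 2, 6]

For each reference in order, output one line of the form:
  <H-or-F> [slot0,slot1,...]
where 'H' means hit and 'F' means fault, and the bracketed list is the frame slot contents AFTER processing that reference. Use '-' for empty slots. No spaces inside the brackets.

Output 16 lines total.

F [6,-]
H [6,-]
F [6,7]
F [1,7]
F [1,6]
H [1,6]
H [1,6]
F [1,7]
F [5,7]
F [5,1]
H [5,1]
F [5,2]
F [1,2]
H [1,2]
H [1,2]
F [6,2]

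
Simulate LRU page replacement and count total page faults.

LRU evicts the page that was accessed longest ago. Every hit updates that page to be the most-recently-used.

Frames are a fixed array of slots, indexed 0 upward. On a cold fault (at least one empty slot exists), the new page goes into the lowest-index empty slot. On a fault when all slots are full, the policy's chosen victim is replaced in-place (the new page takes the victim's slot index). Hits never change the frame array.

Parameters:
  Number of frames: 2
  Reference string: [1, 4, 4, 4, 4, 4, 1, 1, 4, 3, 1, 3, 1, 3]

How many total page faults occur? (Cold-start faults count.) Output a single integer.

Answer: 4

Derivation:
Step 0: ref 1 → FAULT, frames=[1,-]
Step 1: ref 4 → FAULT, frames=[1,4]
Step 2: ref 4 → HIT, frames=[1,4]
Step 3: ref 4 → HIT, frames=[1,4]
Step 4: ref 4 → HIT, frames=[1,4]
Step 5: ref 4 → HIT, frames=[1,4]
Step 6: ref 1 → HIT, frames=[1,4]
Step 7: ref 1 → HIT, frames=[1,4]
Step 8: ref 4 → HIT, frames=[1,4]
Step 9: ref 3 → FAULT (evict 1), frames=[3,4]
Step 10: ref 1 → FAULT (evict 4), frames=[3,1]
Step 11: ref 3 → HIT, frames=[3,1]
Step 12: ref 1 → HIT, frames=[3,1]
Step 13: ref 3 → HIT, frames=[3,1]
Total faults: 4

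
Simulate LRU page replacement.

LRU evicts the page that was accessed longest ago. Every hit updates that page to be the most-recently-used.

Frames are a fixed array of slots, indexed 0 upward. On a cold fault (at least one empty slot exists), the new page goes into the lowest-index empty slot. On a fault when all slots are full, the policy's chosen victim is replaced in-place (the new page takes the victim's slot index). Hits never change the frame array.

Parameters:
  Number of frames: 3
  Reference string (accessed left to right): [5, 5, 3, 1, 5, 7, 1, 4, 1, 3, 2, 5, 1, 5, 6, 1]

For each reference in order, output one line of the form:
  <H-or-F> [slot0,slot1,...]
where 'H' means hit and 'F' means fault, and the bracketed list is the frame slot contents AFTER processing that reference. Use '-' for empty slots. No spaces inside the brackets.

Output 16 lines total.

F [5,-,-]
H [5,-,-]
F [5,3,-]
F [5,3,1]
H [5,3,1]
F [5,7,1]
H [5,7,1]
F [4,7,1]
H [4,7,1]
F [4,3,1]
F [2,3,1]
F [2,3,5]
F [2,1,5]
H [2,1,5]
F [6,1,5]
H [6,1,5]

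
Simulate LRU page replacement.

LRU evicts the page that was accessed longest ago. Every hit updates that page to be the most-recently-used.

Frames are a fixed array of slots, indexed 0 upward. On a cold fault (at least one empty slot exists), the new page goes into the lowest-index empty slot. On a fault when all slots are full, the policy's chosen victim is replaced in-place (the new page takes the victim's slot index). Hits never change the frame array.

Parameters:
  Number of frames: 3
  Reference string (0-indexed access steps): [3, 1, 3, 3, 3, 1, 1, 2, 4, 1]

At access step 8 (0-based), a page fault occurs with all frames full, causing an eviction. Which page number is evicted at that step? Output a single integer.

Answer: 3

Derivation:
Step 0: ref 3 -> FAULT, frames=[3,-,-]
Step 1: ref 1 -> FAULT, frames=[3,1,-]
Step 2: ref 3 -> HIT, frames=[3,1,-]
Step 3: ref 3 -> HIT, frames=[3,1,-]
Step 4: ref 3 -> HIT, frames=[3,1,-]
Step 5: ref 1 -> HIT, frames=[3,1,-]
Step 6: ref 1 -> HIT, frames=[3,1,-]
Step 7: ref 2 -> FAULT, frames=[3,1,2]
Step 8: ref 4 -> FAULT, evict 3, frames=[4,1,2]
At step 8: evicted page 3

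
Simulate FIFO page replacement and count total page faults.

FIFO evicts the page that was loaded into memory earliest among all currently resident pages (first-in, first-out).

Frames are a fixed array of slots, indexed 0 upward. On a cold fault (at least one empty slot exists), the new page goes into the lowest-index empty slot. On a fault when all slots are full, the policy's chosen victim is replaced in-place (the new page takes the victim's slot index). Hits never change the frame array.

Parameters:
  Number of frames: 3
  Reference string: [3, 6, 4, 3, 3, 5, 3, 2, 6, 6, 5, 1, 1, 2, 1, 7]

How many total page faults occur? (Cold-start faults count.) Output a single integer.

Step 0: ref 3 → FAULT, frames=[3,-,-]
Step 1: ref 6 → FAULT, frames=[3,6,-]
Step 2: ref 4 → FAULT, frames=[3,6,4]
Step 3: ref 3 → HIT, frames=[3,6,4]
Step 4: ref 3 → HIT, frames=[3,6,4]
Step 5: ref 5 → FAULT (evict 3), frames=[5,6,4]
Step 6: ref 3 → FAULT (evict 6), frames=[5,3,4]
Step 7: ref 2 → FAULT (evict 4), frames=[5,3,2]
Step 8: ref 6 → FAULT (evict 5), frames=[6,3,2]
Step 9: ref 6 → HIT, frames=[6,3,2]
Step 10: ref 5 → FAULT (evict 3), frames=[6,5,2]
Step 11: ref 1 → FAULT (evict 2), frames=[6,5,1]
Step 12: ref 1 → HIT, frames=[6,5,1]
Step 13: ref 2 → FAULT (evict 6), frames=[2,5,1]
Step 14: ref 1 → HIT, frames=[2,5,1]
Step 15: ref 7 → FAULT (evict 5), frames=[2,7,1]
Total faults: 11

Answer: 11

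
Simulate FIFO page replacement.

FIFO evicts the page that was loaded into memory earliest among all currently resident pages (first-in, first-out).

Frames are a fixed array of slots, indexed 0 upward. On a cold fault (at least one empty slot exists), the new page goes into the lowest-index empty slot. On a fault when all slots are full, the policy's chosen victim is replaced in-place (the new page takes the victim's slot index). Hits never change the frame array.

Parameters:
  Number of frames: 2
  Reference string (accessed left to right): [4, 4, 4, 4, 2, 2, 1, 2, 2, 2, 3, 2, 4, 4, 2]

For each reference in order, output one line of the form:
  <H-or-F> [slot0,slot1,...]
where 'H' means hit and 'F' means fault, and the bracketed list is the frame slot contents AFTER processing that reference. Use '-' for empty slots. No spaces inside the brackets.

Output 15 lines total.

F [4,-]
H [4,-]
H [4,-]
H [4,-]
F [4,2]
H [4,2]
F [1,2]
H [1,2]
H [1,2]
H [1,2]
F [1,3]
F [2,3]
F [2,4]
H [2,4]
H [2,4]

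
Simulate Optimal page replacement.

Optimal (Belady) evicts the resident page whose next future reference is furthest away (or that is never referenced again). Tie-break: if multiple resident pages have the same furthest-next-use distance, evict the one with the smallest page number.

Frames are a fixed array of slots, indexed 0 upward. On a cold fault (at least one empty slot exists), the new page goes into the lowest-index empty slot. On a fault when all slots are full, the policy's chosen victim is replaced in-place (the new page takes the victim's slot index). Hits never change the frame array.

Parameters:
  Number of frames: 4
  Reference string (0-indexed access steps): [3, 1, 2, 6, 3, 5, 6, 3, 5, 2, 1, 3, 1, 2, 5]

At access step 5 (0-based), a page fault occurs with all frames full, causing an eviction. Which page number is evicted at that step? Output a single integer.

Step 0: ref 3 -> FAULT, frames=[3,-,-,-]
Step 1: ref 1 -> FAULT, frames=[3,1,-,-]
Step 2: ref 2 -> FAULT, frames=[3,1,2,-]
Step 3: ref 6 -> FAULT, frames=[3,1,2,6]
Step 4: ref 3 -> HIT, frames=[3,1,2,6]
Step 5: ref 5 -> FAULT, evict 1, frames=[3,5,2,6]
At step 5: evicted page 1

Answer: 1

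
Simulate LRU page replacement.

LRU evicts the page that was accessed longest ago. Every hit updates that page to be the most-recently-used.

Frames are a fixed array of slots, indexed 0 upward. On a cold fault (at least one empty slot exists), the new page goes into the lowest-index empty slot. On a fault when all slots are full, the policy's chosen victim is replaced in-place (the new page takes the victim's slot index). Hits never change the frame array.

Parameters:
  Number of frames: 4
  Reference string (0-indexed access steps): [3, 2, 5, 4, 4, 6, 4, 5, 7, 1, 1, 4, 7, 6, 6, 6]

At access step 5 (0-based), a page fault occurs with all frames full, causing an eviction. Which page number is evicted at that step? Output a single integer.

Answer: 3

Derivation:
Step 0: ref 3 -> FAULT, frames=[3,-,-,-]
Step 1: ref 2 -> FAULT, frames=[3,2,-,-]
Step 2: ref 5 -> FAULT, frames=[3,2,5,-]
Step 3: ref 4 -> FAULT, frames=[3,2,5,4]
Step 4: ref 4 -> HIT, frames=[3,2,5,4]
Step 5: ref 6 -> FAULT, evict 3, frames=[6,2,5,4]
At step 5: evicted page 3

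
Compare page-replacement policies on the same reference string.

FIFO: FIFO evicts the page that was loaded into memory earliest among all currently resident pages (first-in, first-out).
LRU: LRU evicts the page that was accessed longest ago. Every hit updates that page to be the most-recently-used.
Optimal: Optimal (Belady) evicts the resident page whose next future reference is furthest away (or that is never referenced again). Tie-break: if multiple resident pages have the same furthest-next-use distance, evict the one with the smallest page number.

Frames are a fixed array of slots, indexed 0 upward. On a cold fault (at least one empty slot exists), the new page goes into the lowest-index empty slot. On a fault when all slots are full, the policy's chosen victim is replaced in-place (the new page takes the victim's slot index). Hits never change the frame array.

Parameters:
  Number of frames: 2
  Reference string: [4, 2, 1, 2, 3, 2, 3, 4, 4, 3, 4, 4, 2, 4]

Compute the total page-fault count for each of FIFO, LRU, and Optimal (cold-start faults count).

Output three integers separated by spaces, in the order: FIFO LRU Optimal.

Answer: 9 6 6

Derivation:
--- FIFO ---
  step 0: ref 4 -> FAULT, frames=[4,-] (faults so far: 1)
  step 1: ref 2 -> FAULT, frames=[4,2] (faults so far: 2)
  step 2: ref 1 -> FAULT, evict 4, frames=[1,2] (faults so far: 3)
  step 3: ref 2 -> HIT, frames=[1,2] (faults so far: 3)
  step 4: ref 3 -> FAULT, evict 2, frames=[1,3] (faults so far: 4)
  step 5: ref 2 -> FAULT, evict 1, frames=[2,3] (faults so far: 5)
  step 6: ref 3 -> HIT, frames=[2,3] (faults so far: 5)
  step 7: ref 4 -> FAULT, evict 3, frames=[2,4] (faults so far: 6)
  step 8: ref 4 -> HIT, frames=[2,4] (faults so far: 6)
  step 9: ref 3 -> FAULT, evict 2, frames=[3,4] (faults so far: 7)
  step 10: ref 4 -> HIT, frames=[3,4] (faults so far: 7)
  step 11: ref 4 -> HIT, frames=[3,4] (faults so far: 7)
  step 12: ref 2 -> FAULT, evict 4, frames=[3,2] (faults so far: 8)
  step 13: ref 4 -> FAULT, evict 3, frames=[4,2] (faults so far: 9)
  FIFO total faults: 9
--- LRU ---
  step 0: ref 4 -> FAULT, frames=[4,-] (faults so far: 1)
  step 1: ref 2 -> FAULT, frames=[4,2] (faults so far: 2)
  step 2: ref 1 -> FAULT, evict 4, frames=[1,2] (faults so far: 3)
  step 3: ref 2 -> HIT, frames=[1,2] (faults so far: 3)
  step 4: ref 3 -> FAULT, evict 1, frames=[3,2] (faults so far: 4)
  step 5: ref 2 -> HIT, frames=[3,2] (faults so far: 4)
  step 6: ref 3 -> HIT, frames=[3,2] (faults so far: 4)
  step 7: ref 4 -> FAULT, evict 2, frames=[3,4] (faults so far: 5)
  step 8: ref 4 -> HIT, frames=[3,4] (faults so far: 5)
  step 9: ref 3 -> HIT, frames=[3,4] (faults so far: 5)
  step 10: ref 4 -> HIT, frames=[3,4] (faults so far: 5)
  step 11: ref 4 -> HIT, frames=[3,4] (faults so far: 5)
  step 12: ref 2 -> FAULT, evict 3, frames=[2,4] (faults so far: 6)
  step 13: ref 4 -> HIT, frames=[2,4] (faults so far: 6)
  LRU total faults: 6
--- Optimal ---
  step 0: ref 4 -> FAULT, frames=[4,-] (faults so far: 1)
  step 1: ref 2 -> FAULT, frames=[4,2] (faults so far: 2)
  step 2: ref 1 -> FAULT, evict 4, frames=[1,2] (faults so far: 3)
  step 3: ref 2 -> HIT, frames=[1,2] (faults so far: 3)
  step 4: ref 3 -> FAULT, evict 1, frames=[3,2] (faults so far: 4)
  step 5: ref 2 -> HIT, frames=[3,2] (faults so far: 4)
  step 6: ref 3 -> HIT, frames=[3,2] (faults so far: 4)
  step 7: ref 4 -> FAULT, evict 2, frames=[3,4] (faults so far: 5)
  step 8: ref 4 -> HIT, frames=[3,4] (faults so far: 5)
  step 9: ref 3 -> HIT, frames=[3,4] (faults so far: 5)
  step 10: ref 4 -> HIT, frames=[3,4] (faults so far: 5)
  step 11: ref 4 -> HIT, frames=[3,4] (faults so far: 5)
  step 12: ref 2 -> FAULT, evict 3, frames=[2,4] (faults so far: 6)
  step 13: ref 4 -> HIT, frames=[2,4] (faults so far: 6)
  Optimal total faults: 6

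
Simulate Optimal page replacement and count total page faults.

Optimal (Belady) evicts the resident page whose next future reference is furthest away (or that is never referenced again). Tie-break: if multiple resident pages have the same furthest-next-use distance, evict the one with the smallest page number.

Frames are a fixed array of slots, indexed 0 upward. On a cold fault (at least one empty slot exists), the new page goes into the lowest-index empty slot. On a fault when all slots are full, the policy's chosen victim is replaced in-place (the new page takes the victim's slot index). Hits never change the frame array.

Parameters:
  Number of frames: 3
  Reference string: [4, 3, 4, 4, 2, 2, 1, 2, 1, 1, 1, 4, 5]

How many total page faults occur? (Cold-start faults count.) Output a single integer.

Answer: 5

Derivation:
Step 0: ref 4 → FAULT, frames=[4,-,-]
Step 1: ref 3 → FAULT, frames=[4,3,-]
Step 2: ref 4 → HIT, frames=[4,3,-]
Step 3: ref 4 → HIT, frames=[4,3,-]
Step 4: ref 2 → FAULT, frames=[4,3,2]
Step 5: ref 2 → HIT, frames=[4,3,2]
Step 6: ref 1 → FAULT (evict 3), frames=[4,1,2]
Step 7: ref 2 → HIT, frames=[4,1,2]
Step 8: ref 1 → HIT, frames=[4,1,2]
Step 9: ref 1 → HIT, frames=[4,1,2]
Step 10: ref 1 → HIT, frames=[4,1,2]
Step 11: ref 4 → HIT, frames=[4,1,2]
Step 12: ref 5 → FAULT (evict 1), frames=[4,5,2]
Total faults: 5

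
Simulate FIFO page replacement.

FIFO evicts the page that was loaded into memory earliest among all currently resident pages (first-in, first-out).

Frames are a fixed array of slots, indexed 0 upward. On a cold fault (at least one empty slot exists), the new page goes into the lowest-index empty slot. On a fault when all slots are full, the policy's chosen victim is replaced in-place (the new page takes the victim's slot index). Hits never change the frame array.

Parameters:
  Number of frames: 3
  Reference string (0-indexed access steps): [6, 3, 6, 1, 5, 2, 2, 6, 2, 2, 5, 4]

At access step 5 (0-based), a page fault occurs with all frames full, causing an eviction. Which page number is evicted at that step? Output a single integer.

Answer: 3

Derivation:
Step 0: ref 6 -> FAULT, frames=[6,-,-]
Step 1: ref 3 -> FAULT, frames=[6,3,-]
Step 2: ref 6 -> HIT, frames=[6,3,-]
Step 3: ref 1 -> FAULT, frames=[6,3,1]
Step 4: ref 5 -> FAULT, evict 6, frames=[5,3,1]
Step 5: ref 2 -> FAULT, evict 3, frames=[5,2,1]
At step 5: evicted page 3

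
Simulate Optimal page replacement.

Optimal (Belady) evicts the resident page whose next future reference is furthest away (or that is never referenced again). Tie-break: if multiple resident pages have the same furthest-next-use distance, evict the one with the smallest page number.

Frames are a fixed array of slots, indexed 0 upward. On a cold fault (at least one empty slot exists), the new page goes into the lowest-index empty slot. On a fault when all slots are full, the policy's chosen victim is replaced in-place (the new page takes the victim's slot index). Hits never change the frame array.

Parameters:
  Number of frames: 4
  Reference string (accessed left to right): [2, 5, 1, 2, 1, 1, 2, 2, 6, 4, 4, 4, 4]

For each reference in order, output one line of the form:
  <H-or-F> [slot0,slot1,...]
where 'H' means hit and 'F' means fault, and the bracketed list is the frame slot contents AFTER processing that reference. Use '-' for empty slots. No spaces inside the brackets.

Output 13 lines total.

F [2,-,-,-]
F [2,5,-,-]
F [2,5,1,-]
H [2,5,1,-]
H [2,5,1,-]
H [2,5,1,-]
H [2,5,1,-]
H [2,5,1,-]
F [2,5,1,6]
F [2,5,4,6]
H [2,5,4,6]
H [2,5,4,6]
H [2,5,4,6]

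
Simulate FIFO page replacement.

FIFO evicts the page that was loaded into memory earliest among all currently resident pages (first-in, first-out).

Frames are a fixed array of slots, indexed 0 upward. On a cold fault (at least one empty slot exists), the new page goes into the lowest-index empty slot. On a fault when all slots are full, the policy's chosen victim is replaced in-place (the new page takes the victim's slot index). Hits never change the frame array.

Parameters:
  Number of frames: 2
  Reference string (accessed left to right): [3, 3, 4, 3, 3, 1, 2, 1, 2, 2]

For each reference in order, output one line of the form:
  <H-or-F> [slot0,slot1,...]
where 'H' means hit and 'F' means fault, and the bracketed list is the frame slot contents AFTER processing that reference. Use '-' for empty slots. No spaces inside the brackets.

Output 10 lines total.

F [3,-]
H [3,-]
F [3,4]
H [3,4]
H [3,4]
F [1,4]
F [1,2]
H [1,2]
H [1,2]
H [1,2]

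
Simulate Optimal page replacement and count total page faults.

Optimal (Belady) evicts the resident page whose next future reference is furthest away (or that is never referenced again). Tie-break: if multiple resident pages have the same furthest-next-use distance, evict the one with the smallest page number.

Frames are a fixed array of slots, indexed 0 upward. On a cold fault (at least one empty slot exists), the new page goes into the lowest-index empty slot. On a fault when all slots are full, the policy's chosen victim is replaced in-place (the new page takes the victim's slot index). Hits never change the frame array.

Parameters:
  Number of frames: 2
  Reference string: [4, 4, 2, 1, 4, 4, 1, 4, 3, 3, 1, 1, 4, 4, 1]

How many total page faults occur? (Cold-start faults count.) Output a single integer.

Step 0: ref 4 → FAULT, frames=[4,-]
Step 1: ref 4 → HIT, frames=[4,-]
Step 2: ref 2 → FAULT, frames=[4,2]
Step 3: ref 1 → FAULT (evict 2), frames=[4,1]
Step 4: ref 4 → HIT, frames=[4,1]
Step 5: ref 4 → HIT, frames=[4,1]
Step 6: ref 1 → HIT, frames=[4,1]
Step 7: ref 4 → HIT, frames=[4,1]
Step 8: ref 3 → FAULT (evict 4), frames=[3,1]
Step 9: ref 3 → HIT, frames=[3,1]
Step 10: ref 1 → HIT, frames=[3,1]
Step 11: ref 1 → HIT, frames=[3,1]
Step 12: ref 4 → FAULT (evict 3), frames=[4,1]
Step 13: ref 4 → HIT, frames=[4,1]
Step 14: ref 1 → HIT, frames=[4,1]
Total faults: 5

Answer: 5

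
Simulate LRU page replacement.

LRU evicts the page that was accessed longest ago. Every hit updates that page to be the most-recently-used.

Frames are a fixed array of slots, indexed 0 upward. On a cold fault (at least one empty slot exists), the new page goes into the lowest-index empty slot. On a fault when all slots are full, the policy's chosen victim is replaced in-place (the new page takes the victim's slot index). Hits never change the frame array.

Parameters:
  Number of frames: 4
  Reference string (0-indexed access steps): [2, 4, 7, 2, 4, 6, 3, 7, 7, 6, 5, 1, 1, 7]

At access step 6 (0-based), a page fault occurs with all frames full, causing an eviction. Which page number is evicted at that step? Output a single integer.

Step 0: ref 2 -> FAULT, frames=[2,-,-,-]
Step 1: ref 4 -> FAULT, frames=[2,4,-,-]
Step 2: ref 7 -> FAULT, frames=[2,4,7,-]
Step 3: ref 2 -> HIT, frames=[2,4,7,-]
Step 4: ref 4 -> HIT, frames=[2,4,7,-]
Step 5: ref 6 -> FAULT, frames=[2,4,7,6]
Step 6: ref 3 -> FAULT, evict 7, frames=[2,4,3,6]
At step 6: evicted page 7

Answer: 7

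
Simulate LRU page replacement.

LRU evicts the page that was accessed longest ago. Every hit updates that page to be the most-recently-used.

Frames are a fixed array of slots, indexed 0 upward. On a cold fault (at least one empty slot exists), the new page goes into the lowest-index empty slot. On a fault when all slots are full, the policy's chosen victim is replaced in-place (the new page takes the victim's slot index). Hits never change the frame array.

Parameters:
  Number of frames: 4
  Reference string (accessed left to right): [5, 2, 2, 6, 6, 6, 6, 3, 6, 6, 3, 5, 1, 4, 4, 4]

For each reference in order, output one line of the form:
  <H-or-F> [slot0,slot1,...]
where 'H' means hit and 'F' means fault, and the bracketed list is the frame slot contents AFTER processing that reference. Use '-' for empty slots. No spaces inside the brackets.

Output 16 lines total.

F [5,-,-,-]
F [5,2,-,-]
H [5,2,-,-]
F [5,2,6,-]
H [5,2,6,-]
H [5,2,6,-]
H [5,2,6,-]
F [5,2,6,3]
H [5,2,6,3]
H [5,2,6,3]
H [5,2,6,3]
H [5,2,6,3]
F [5,1,6,3]
F [5,1,4,3]
H [5,1,4,3]
H [5,1,4,3]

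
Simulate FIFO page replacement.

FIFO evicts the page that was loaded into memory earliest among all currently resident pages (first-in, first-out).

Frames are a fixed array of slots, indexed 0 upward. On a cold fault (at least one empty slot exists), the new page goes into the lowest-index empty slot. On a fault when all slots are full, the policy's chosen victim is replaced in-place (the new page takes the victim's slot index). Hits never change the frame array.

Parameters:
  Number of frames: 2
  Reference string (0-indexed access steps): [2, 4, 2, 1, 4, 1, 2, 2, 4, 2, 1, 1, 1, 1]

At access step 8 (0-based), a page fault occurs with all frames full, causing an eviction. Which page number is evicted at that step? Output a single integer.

Answer: 1

Derivation:
Step 0: ref 2 -> FAULT, frames=[2,-]
Step 1: ref 4 -> FAULT, frames=[2,4]
Step 2: ref 2 -> HIT, frames=[2,4]
Step 3: ref 1 -> FAULT, evict 2, frames=[1,4]
Step 4: ref 4 -> HIT, frames=[1,4]
Step 5: ref 1 -> HIT, frames=[1,4]
Step 6: ref 2 -> FAULT, evict 4, frames=[1,2]
Step 7: ref 2 -> HIT, frames=[1,2]
Step 8: ref 4 -> FAULT, evict 1, frames=[4,2]
At step 8: evicted page 1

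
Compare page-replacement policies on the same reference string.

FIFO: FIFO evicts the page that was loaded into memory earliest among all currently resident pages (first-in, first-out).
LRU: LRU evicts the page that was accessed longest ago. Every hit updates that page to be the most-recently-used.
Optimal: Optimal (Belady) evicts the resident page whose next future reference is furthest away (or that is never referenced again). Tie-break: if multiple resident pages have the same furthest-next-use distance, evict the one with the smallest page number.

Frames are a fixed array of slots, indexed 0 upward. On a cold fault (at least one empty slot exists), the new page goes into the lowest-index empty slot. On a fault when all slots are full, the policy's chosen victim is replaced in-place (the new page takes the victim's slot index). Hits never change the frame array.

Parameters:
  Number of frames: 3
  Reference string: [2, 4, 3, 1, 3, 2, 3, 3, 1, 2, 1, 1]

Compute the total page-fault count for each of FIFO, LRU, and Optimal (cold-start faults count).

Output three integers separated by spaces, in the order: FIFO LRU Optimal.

--- FIFO ---
  step 0: ref 2 -> FAULT, frames=[2,-,-] (faults so far: 1)
  step 1: ref 4 -> FAULT, frames=[2,4,-] (faults so far: 2)
  step 2: ref 3 -> FAULT, frames=[2,4,3] (faults so far: 3)
  step 3: ref 1 -> FAULT, evict 2, frames=[1,4,3] (faults so far: 4)
  step 4: ref 3 -> HIT, frames=[1,4,3] (faults so far: 4)
  step 5: ref 2 -> FAULT, evict 4, frames=[1,2,3] (faults so far: 5)
  step 6: ref 3 -> HIT, frames=[1,2,3] (faults so far: 5)
  step 7: ref 3 -> HIT, frames=[1,2,3] (faults so far: 5)
  step 8: ref 1 -> HIT, frames=[1,2,3] (faults so far: 5)
  step 9: ref 2 -> HIT, frames=[1,2,3] (faults so far: 5)
  step 10: ref 1 -> HIT, frames=[1,2,3] (faults so far: 5)
  step 11: ref 1 -> HIT, frames=[1,2,3] (faults so far: 5)
  FIFO total faults: 5
--- LRU ---
  step 0: ref 2 -> FAULT, frames=[2,-,-] (faults so far: 1)
  step 1: ref 4 -> FAULT, frames=[2,4,-] (faults so far: 2)
  step 2: ref 3 -> FAULT, frames=[2,4,3] (faults so far: 3)
  step 3: ref 1 -> FAULT, evict 2, frames=[1,4,3] (faults so far: 4)
  step 4: ref 3 -> HIT, frames=[1,4,3] (faults so far: 4)
  step 5: ref 2 -> FAULT, evict 4, frames=[1,2,3] (faults so far: 5)
  step 6: ref 3 -> HIT, frames=[1,2,3] (faults so far: 5)
  step 7: ref 3 -> HIT, frames=[1,2,3] (faults so far: 5)
  step 8: ref 1 -> HIT, frames=[1,2,3] (faults so far: 5)
  step 9: ref 2 -> HIT, frames=[1,2,3] (faults so far: 5)
  step 10: ref 1 -> HIT, frames=[1,2,3] (faults so far: 5)
  step 11: ref 1 -> HIT, frames=[1,2,3] (faults so far: 5)
  LRU total faults: 5
--- Optimal ---
  step 0: ref 2 -> FAULT, frames=[2,-,-] (faults so far: 1)
  step 1: ref 4 -> FAULT, frames=[2,4,-] (faults so far: 2)
  step 2: ref 3 -> FAULT, frames=[2,4,3] (faults so far: 3)
  step 3: ref 1 -> FAULT, evict 4, frames=[2,1,3] (faults so far: 4)
  step 4: ref 3 -> HIT, frames=[2,1,3] (faults so far: 4)
  step 5: ref 2 -> HIT, frames=[2,1,3] (faults so far: 4)
  step 6: ref 3 -> HIT, frames=[2,1,3] (faults so far: 4)
  step 7: ref 3 -> HIT, frames=[2,1,3] (faults so far: 4)
  step 8: ref 1 -> HIT, frames=[2,1,3] (faults so far: 4)
  step 9: ref 2 -> HIT, frames=[2,1,3] (faults so far: 4)
  step 10: ref 1 -> HIT, frames=[2,1,3] (faults so far: 4)
  step 11: ref 1 -> HIT, frames=[2,1,3] (faults so far: 4)
  Optimal total faults: 4

Answer: 5 5 4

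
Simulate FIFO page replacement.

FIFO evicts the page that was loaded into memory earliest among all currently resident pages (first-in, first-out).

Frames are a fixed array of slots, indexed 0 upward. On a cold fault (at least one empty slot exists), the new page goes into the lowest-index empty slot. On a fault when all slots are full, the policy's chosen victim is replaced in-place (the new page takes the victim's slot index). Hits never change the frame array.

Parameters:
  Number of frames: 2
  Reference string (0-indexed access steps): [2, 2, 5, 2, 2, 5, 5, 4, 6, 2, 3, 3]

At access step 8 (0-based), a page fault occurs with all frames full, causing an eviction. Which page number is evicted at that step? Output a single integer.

Answer: 5

Derivation:
Step 0: ref 2 -> FAULT, frames=[2,-]
Step 1: ref 2 -> HIT, frames=[2,-]
Step 2: ref 5 -> FAULT, frames=[2,5]
Step 3: ref 2 -> HIT, frames=[2,5]
Step 4: ref 2 -> HIT, frames=[2,5]
Step 5: ref 5 -> HIT, frames=[2,5]
Step 6: ref 5 -> HIT, frames=[2,5]
Step 7: ref 4 -> FAULT, evict 2, frames=[4,5]
Step 8: ref 6 -> FAULT, evict 5, frames=[4,6]
At step 8: evicted page 5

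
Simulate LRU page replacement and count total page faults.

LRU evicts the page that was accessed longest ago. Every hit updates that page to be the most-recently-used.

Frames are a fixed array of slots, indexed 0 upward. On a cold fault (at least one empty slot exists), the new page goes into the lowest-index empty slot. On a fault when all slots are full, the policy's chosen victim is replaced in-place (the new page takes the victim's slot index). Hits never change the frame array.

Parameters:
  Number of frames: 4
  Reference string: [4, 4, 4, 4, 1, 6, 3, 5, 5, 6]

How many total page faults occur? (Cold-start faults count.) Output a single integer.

Answer: 5

Derivation:
Step 0: ref 4 → FAULT, frames=[4,-,-,-]
Step 1: ref 4 → HIT, frames=[4,-,-,-]
Step 2: ref 4 → HIT, frames=[4,-,-,-]
Step 3: ref 4 → HIT, frames=[4,-,-,-]
Step 4: ref 1 → FAULT, frames=[4,1,-,-]
Step 5: ref 6 → FAULT, frames=[4,1,6,-]
Step 6: ref 3 → FAULT, frames=[4,1,6,3]
Step 7: ref 5 → FAULT (evict 4), frames=[5,1,6,3]
Step 8: ref 5 → HIT, frames=[5,1,6,3]
Step 9: ref 6 → HIT, frames=[5,1,6,3]
Total faults: 5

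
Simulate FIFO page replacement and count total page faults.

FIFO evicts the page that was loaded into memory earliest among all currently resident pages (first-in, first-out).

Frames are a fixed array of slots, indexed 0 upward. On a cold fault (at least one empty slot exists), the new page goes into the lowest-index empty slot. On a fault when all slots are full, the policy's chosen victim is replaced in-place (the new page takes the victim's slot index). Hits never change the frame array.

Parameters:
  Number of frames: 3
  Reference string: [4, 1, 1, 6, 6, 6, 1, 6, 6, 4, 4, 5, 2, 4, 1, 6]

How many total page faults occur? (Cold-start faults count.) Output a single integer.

Step 0: ref 4 → FAULT, frames=[4,-,-]
Step 1: ref 1 → FAULT, frames=[4,1,-]
Step 2: ref 1 → HIT, frames=[4,1,-]
Step 3: ref 6 → FAULT, frames=[4,1,6]
Step 4: ref 6 → HIT, frames=[4,1,6]
Step 5: ref 6 → HIT, frames=[4,1,6]
Step 6: ref 1 → HIT, frames=[4,1,6]
Step 7: ref 6 → HIT, frames=[4,1,6]
Step 8: ref 6 → HIT, frames=[4,1,6]
Step 9: ref 4 → HIT, frames=[4,1,6]
Step 10: ref 4 → HIT, frames=[4,1,6]
Step 11: ref 5 → FAULT (evict 4), frames=[5,1,6]
Step 12: ref 2 → FAULT (evict 1), frames=[5,2,6]
Step 13: ref 4 → FAULT (evict 6), frames=[5,2,4]
Step 14: ref 1 → FAULT (evict 5), frames=[1,2,4]
Step 15: ref 6 → FAULT (evict 2), frames=[1,6,4]
Total faults: 8

Answer: 8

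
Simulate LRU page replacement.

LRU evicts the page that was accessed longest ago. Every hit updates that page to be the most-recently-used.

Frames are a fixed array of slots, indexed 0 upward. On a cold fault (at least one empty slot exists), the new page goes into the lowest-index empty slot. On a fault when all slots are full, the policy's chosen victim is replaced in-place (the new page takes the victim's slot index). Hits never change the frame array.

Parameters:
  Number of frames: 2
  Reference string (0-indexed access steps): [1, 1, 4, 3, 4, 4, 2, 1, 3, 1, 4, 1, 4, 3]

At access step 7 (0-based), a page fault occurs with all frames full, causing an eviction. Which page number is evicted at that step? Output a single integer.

Answer: 4

Derivation:
Step 0: ref 1 -> FAULT, frames=[1,-]
Step 1: ref 1 -> HIT, frames=[1,-]
Step 2: ref 4 -> FAULT, frames=[1,4]
Step 3: ref 3 -> FAULT, evict 1, frames=[3,4]
Step 4: ref 4 -> HIT, frames=[3,4]
Step 5: ref 4 -> HIT, frames=[3,4]
Step 6: ref 2 -> FAULT, evict 3, frames=[2,4]
Step 7: ref 1 -> FAULT, evict 4, frames=[2,1]
At step 7: evicted page 4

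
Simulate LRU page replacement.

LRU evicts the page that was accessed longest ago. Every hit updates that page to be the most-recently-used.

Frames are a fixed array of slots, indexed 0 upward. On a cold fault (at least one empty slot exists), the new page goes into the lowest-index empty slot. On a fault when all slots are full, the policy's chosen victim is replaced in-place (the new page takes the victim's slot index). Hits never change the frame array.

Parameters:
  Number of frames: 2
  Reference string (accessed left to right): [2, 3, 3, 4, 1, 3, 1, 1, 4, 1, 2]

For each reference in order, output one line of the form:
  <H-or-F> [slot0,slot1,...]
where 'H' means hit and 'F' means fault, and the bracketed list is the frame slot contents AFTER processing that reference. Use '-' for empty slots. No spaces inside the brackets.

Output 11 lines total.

F [2,-]
F [2,3]
H [2,3]
F [4,3]
F [4,1]
F [3,1]
H [3,1]
H [3,1]
F [4,1]
H [4,1]
F [2,1]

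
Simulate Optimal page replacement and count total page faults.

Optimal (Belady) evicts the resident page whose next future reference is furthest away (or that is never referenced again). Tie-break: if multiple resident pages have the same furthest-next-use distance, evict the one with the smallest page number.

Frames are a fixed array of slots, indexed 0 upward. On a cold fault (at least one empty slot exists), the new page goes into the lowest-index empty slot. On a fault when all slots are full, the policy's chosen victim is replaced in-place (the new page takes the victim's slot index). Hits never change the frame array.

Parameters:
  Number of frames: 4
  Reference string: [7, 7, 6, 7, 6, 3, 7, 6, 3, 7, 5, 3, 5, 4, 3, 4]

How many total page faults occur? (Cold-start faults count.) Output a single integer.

Answer: 5

Derivation:
Step 0: ref 7 → FAULT, frames=[7,-,-,-]
Step 1: ref 7 → HIT, frames=[7,-,-,-]
Step 2: ref 6 → FAULT, frames=[7,6,-,-]
Step 3: ref 7 → HIT, frames=[7,6,-,-]
Step 4: ref 6 → HIT, frames=[7,6,-,-]
Step 5: ref 3 → FAULT, frames=[7,6,3,-]
Step 6: ref 7 → HIT, frames=[7,6,3,-]
Step 7: ref 6 → HIT, frames=[7,6,3,-]
Step 8: ref 3 → HIT, frames=[7,6,3,-]
Step 9: ref 7 → HIT, frames=[7,6,3,-]
Step 10: ref 5 → FAULT, frames=[7,6,3,5]
Step 11: ref 3 → HIT, frames=[7,6,3,5]
Step 12: ref 5 → HIT, frames=[7,6,3,5]
Step 13: ref 4 → FAULT (evict 5), frames=[7,6,3,4]
Step 14: ref 3 → HIT, frames=[7,6,3,4]
Step 15: ref 4 → HIT, frames=[7,6,3,4]
Total faults: 5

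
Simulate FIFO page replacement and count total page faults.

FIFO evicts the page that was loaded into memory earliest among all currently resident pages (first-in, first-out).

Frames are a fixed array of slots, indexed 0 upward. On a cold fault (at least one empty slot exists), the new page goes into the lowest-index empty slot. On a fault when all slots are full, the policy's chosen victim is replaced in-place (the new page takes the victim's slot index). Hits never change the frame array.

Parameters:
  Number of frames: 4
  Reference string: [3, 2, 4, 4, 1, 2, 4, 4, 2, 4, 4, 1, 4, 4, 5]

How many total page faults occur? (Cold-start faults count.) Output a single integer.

Step 0: ref 3 → FAULT, frames=[3,-,-,-]
Step 1: ref 2 → FAULT, frames=[3,2,-,-]
Step 2: ref 4 → FAULT, frames=[3,2,4,-]
Step 3: ref 4 → HIT, frames=[3,2,4,-]
Step 4: ref 1 → FAULT, frames=[3,2,4,1]
Step 5: ref 2 → HIT, frames=[3,2,4,1]
Step 6: ref 4 → HIT, frames=[3,2,4,1]
Step 7: ref 4 → HIT, frames=[3,2,4,1]
Step 8: ref 2 → HIT, frames=[3,2,4,1]
Step 9: ref 4 → HIT, frames=[3,2,4,1]
Step 10: ref 4 → HIT, frames=[3,2,4,1]
Step 11: ref 1 → HIT, frames=[3,2,4,1]
Step 12: ref 4 → HIT, frames=[3,2,4,1]
Step 13: ref 4 → HIT, frames=[3,2,4,1]
Step 14: ref 5 → FAULT (evict 3), frames=[5,2,4,1]
Total faults: 5

Answer: 5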